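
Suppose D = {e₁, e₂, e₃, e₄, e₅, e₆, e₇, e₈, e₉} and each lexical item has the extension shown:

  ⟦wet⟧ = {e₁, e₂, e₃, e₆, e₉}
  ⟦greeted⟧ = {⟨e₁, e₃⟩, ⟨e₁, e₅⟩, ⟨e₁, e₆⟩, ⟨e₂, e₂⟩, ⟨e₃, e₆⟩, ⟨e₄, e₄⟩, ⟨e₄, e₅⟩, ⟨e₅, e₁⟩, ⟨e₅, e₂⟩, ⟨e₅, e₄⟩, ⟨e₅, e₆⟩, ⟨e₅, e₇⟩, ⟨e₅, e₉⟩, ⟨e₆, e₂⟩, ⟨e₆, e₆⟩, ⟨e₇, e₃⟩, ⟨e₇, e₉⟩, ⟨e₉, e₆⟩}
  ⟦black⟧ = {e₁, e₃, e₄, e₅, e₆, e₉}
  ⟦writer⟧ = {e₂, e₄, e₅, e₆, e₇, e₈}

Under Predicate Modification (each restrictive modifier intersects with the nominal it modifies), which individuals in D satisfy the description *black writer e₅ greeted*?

⟦e₅ greeted⟧ = {x : ⟨e₅, x⟩ ∈ ⟦greeted⟧} = {e₁, e₂, e₄, e₆, e₇, e₉}
⟦writer⟧ = {e₂, e₄, e₅, e₆, e₇, e₈}
… ∩ ⟦e₅ greeted⟧ = {e₂, e₄, e₅, e₆, e₇, e₈} ∩ {e₁, e₂, e₄, e₆, e₇, e₉} = {e₂, e₄, e₆, e₇}
… ∩ ⟦black⟧ = {e₂, e₄, e₆, e₇} ∩ {e₁, e₃, e₄, e₅, e₆, e₉} = {e₄, e₆}
So ⟦black writer e₅ greeted⟧ = {e₄, e₆}.

{e₄, e₆}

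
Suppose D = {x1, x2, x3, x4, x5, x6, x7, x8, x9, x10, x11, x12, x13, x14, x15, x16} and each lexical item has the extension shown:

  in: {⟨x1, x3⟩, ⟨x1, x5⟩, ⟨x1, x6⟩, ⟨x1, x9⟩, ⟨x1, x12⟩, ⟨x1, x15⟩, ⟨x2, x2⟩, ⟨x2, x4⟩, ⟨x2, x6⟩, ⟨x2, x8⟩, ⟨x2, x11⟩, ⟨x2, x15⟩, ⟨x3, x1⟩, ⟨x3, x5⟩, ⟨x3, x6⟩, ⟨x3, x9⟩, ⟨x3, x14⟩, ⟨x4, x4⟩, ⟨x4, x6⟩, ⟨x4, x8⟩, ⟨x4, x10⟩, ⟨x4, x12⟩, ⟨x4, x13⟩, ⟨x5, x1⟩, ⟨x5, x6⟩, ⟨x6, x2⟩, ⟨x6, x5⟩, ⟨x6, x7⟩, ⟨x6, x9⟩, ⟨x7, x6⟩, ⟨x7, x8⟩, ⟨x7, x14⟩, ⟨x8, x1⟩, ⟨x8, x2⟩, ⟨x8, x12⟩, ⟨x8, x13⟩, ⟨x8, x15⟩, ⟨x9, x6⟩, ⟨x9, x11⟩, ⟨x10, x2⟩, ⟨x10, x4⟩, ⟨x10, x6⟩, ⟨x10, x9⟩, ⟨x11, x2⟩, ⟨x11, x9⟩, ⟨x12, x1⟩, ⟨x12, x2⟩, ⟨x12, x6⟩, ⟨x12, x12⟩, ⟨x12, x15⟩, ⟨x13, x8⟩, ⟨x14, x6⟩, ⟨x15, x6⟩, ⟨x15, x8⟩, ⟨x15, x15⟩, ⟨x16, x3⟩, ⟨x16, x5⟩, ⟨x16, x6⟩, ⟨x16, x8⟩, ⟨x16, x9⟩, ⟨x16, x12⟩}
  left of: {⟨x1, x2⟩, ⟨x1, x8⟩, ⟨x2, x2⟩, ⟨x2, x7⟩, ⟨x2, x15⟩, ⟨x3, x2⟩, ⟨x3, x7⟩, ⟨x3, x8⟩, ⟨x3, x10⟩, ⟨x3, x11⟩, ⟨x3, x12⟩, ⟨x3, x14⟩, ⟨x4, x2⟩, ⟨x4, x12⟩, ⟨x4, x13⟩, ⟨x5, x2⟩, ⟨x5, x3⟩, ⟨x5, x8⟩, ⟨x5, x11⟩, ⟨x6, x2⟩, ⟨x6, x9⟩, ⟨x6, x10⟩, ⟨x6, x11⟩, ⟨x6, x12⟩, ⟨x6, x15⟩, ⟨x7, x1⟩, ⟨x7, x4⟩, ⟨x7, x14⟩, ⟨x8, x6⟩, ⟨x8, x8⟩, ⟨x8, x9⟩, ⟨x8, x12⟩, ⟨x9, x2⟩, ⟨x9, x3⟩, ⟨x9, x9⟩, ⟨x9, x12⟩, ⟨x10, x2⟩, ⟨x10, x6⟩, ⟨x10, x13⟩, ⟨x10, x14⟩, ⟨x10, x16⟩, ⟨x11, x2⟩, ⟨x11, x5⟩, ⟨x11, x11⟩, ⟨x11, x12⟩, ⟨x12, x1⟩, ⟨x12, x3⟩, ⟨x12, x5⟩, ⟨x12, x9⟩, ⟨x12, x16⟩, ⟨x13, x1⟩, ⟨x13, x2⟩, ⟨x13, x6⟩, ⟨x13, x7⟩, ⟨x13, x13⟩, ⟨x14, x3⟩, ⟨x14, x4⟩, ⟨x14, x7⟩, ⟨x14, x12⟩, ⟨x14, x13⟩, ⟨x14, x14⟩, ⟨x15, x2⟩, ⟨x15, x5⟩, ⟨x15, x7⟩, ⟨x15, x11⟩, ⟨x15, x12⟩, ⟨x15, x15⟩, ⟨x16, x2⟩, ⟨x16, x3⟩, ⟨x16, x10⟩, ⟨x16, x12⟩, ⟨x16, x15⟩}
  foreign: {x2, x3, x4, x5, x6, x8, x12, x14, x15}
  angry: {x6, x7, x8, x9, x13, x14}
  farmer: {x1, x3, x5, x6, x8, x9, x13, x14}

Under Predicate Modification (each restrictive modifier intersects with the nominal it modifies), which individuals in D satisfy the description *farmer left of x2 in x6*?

{x1, x3, x5, x9}

⟦left of x2⟧ = {x : ⟨x, x2⟩ ∈ ⟦left of⟧} = {x1, x2, x3, x4, x5, x6, x9, x10, x11, x13, x15, x16}
⟦in x6⟧ = {x : ⟨x, x6⟩ ∈ ⟦in⟧} = {x1, x2, x3, x4, x5, x7, x9, x10, x12, x14, x15, x16}
⟦farmer⟧ = {x1, x3, x5, x6, x8, x9, x13, x14}
… ∩ ⟦left of x2⟧ = {x1, x3, x5, x6, x8, x9, x13, x14} ∩ {x1, x2, x3, x4, x5, x6, x9, x10, x11, x13, x15, x16} = {x1, x3, x5, x6, x9, x13}
… ∩ ⟦in x6⟧ = {x1, x3, x5, x6, x9, x13} ∩ {x1, x2, x3, x4, x5, x7, x9, x10, x12, x14, x15, x16} = {x1, x3, x5, x9}
So ⟦farmer left of x2 in x6⟧ = {x1, x3, x5, x9}.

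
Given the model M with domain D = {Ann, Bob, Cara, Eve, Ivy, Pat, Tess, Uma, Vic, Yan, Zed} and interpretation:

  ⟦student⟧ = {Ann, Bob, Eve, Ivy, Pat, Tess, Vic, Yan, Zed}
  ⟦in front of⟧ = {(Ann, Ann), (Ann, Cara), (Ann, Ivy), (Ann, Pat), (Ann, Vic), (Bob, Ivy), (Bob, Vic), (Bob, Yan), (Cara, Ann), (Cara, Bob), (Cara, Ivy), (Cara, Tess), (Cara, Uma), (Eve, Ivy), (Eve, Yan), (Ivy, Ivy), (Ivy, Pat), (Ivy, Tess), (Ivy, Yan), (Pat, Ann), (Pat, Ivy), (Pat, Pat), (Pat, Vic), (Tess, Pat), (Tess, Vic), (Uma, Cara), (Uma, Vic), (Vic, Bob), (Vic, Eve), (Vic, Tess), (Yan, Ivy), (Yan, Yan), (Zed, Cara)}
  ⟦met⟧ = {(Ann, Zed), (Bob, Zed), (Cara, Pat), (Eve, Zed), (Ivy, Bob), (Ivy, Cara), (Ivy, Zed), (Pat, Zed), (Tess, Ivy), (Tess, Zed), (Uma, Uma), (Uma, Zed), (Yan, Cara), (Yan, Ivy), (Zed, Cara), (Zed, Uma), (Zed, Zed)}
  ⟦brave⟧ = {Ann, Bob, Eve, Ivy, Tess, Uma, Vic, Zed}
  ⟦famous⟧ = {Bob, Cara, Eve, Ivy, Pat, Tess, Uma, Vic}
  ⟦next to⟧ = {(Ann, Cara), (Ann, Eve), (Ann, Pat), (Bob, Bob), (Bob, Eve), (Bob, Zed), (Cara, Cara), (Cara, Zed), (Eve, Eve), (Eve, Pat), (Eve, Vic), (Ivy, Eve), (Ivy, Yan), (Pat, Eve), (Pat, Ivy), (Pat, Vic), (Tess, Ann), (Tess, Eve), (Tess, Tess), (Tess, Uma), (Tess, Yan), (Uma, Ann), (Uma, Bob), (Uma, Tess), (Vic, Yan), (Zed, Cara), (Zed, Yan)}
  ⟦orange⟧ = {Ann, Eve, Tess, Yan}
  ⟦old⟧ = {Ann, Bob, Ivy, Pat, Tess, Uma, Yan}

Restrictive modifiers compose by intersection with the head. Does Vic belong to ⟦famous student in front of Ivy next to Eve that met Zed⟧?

no

⟦in front of Ivy⟧ = {x : ⟨x, Ivy⟩ ∈ ⟦in front of⟧} = {Ann, Bob, Cara, Eve, Ivy, Pat, Yan}
⟦next to Eve⟧ = {x : ⟨x, Eve⟩ ∈ ⟦next to⟧} = {Ann, Bob, Eve, Ivy, Pat, Tess}
⟦that met Zed⟧ = {x : ⟨x, Zed⟩ ∈ ⟦met⟧} = {Ann, Bob, Eve, Ivy, Pat, Tess, Uma, Zed}
⟦student⟧ = {Ann, Bob, Eve, Ivy, Pat, Tess, Vic, Yan, Zed}
… ∩ ⟦in front of Ivy⟧ = {Ann, Bob, Eve, Ivy, Pat, Tess, Vic, Yan, Zed} ∩ {Ann, Bob, Cara, Eve, Ivy, Pat, Yan} = {Ann, Bob, Eve, Ivy, Pat, Yan}
… ∩ ⟦next to Eve⟧ = {Ann, Bob, Eve, Ivy, Pat, Yan} ∩ {Ann, Bob, Eve, Ivy, Pat, Tess} = {Ann, Bob, Eve, Ivy, Pat}
… ∩ ⟦that met Zed⟧ = {Ann, Bob, Eve, Ivy, Pat} ∩ {Ann, Bob, Eve, Ivy, Pat, Tess, Uma, Zed} = {Ann, Bob, Eve, Ivy, Pat}
… ∩ ⟦famous⟧ = {Ann, Bob, Eve, Ivy, Pat} ∩ {Bob, Cara, Eve, Ivy, Pat, Tess, Uma, Vic} = {Bob, Eve, Ivy, Pat}
⟦famous student in front of Ivy next to Eve that met Zed⟧ = {Bob, Eve, Ivy, Pat}; Vic ∉ this set.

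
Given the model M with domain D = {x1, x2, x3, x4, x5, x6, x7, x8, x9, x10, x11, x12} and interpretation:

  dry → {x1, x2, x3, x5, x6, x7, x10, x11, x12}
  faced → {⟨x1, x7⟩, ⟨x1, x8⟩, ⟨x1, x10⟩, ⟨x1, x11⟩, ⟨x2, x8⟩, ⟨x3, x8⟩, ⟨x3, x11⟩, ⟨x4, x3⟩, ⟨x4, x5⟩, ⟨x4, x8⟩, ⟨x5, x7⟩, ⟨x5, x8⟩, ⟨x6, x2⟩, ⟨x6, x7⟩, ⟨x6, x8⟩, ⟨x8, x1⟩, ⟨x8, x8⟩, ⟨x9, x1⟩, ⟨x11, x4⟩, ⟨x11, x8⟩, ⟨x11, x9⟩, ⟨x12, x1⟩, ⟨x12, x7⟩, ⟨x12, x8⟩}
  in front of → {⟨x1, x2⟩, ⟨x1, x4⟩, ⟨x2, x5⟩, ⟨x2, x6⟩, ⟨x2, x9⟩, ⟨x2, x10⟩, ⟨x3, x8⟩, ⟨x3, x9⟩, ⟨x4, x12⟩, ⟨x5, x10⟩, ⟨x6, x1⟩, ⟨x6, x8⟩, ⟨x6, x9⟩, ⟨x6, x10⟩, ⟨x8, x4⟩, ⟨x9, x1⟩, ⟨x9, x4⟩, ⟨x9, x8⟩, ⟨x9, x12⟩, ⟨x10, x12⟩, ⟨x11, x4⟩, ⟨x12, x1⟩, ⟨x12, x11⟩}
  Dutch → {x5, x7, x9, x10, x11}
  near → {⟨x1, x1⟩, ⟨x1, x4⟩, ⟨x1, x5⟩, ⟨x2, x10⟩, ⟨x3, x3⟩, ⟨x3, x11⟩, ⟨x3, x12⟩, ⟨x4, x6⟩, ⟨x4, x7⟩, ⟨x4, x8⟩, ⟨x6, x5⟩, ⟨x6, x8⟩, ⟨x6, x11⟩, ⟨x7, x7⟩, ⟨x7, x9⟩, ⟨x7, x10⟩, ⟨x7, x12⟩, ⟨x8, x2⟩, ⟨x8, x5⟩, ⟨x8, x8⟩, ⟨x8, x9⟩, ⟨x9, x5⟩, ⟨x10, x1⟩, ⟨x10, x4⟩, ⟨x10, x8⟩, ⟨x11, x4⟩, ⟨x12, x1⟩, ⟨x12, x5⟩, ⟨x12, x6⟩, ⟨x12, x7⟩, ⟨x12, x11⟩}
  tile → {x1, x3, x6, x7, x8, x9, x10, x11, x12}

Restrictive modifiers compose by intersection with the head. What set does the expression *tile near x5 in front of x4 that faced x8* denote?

⟦near x5⟧ = {x : ⟨x, x5⟩ ∈ ⟦near⟧} = {x1, x6, x8, x9, x12}
⟦in front of x4⟧ = {x : ⟨x, x4⟩ ∈ ⟦in front of⟧} = {x1, x8, x9, x11}
⟦that faced x8⟧ = {x : ⟨x, x8⟩ ∈ ⟦faced⟧} = {x1, x2, x3, x4, x5, x6, x8, x11, x12}
⟦tile⟧ = {x1, x3, x6, x7, x8, x9, x10, x11, x12}
… ∩ ⟦near x5⟧ = {x1, x3, x6, x7, x8, x9, x10, x11, x12} ∩ {x1, x6, x8, x9, x12} = {x1, x6, x8, x9, x12}
… ∩ ⟦in front of x4⟧ = {x1, x6, x8, x9, x12} ∩ {x1, x8, x9, x11} = {x1, x8, x9}
… ∩ ⟦that faced x8⟧ = {x1, x8, x9} ∩ {x1, x2, x3, x4, x5, x6, x8, x11, x12} = {x1, x8}
So ⟦tile near x5 in front of x4 that faced x8⟧ = {x1, x8}.

{x1, x8}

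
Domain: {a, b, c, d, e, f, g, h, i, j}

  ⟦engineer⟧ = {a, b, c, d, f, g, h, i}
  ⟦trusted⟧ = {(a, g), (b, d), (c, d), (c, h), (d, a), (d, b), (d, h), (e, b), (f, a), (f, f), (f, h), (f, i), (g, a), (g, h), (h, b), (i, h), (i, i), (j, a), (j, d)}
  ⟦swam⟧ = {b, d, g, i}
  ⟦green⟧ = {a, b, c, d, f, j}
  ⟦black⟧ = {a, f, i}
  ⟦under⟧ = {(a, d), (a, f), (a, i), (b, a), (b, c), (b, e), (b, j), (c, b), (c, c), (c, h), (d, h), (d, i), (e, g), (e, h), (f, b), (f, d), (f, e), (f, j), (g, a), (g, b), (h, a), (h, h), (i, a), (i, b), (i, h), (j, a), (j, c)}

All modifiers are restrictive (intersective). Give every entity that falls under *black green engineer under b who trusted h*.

⟦under b⟧ = {x : ⟨x, b⟩ ∈ ⟦under⟧} = {c, f, g, i}
⟦who trusted h⟧ = {x : ⟨x, h⟩ ∈ ⟦trusted⟧} = {c, d, f, g, i}
⟦engineer⟧ = {a, b, c, d, f, g, h, i}
… ∩ ⟦under b⟧ = {a, b, c, d, f, g, h, i} ∩ {c, f, g, i} = {c, f, g, i}
… ∩ ⟦who trusted h⟧ = {c, f, g, i} ∩ {c, d, f, g, i} = {c, f, g, i}
… ∩ ⟦black⟧ = {c, f, g, i} ∩ {a, f, i} = {f, i}
… ∩ ⟦green⟧ = {f, i} ∩ {a, b, c, d, f, j} = {f}
So ⟦black green engineer under b who trusted h⟧ = {f}.

{f}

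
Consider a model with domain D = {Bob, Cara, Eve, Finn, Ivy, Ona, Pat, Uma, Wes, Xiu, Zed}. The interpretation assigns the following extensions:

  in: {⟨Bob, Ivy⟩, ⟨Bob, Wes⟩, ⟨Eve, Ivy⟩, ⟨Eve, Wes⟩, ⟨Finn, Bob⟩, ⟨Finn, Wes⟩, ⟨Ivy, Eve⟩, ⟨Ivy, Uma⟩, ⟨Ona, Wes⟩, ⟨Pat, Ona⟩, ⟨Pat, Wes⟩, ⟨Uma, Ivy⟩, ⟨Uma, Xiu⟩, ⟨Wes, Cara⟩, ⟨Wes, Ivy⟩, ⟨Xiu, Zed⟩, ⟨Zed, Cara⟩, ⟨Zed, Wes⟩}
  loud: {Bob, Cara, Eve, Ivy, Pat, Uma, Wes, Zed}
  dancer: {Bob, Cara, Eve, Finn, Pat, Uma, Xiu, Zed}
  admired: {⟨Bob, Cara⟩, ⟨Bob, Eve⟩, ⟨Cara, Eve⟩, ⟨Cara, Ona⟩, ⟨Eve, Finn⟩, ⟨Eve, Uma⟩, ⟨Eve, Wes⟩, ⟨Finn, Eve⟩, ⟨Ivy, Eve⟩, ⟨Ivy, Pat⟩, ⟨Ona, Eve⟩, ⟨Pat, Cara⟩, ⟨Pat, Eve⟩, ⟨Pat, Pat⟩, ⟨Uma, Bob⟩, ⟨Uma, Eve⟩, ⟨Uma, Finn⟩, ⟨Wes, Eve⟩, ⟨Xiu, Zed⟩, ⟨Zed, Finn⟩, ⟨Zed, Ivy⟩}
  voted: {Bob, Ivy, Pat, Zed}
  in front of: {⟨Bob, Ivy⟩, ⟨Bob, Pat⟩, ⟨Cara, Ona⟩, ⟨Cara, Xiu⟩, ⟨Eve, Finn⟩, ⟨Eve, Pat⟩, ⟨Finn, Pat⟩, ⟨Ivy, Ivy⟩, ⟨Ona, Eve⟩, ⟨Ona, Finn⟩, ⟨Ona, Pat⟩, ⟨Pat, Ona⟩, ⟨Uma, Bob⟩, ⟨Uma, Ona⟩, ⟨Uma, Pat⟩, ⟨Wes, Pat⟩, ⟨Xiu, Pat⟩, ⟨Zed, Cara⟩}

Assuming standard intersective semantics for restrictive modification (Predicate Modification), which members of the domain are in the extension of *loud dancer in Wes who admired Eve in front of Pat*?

⟦in Wes⟧ = {x : ⟨x, Wes⟩ ∈ ⟦in⟧} = {Bob, Eve, Finn, Ona, Pat, Zed}
⟦who admired Eve⟧ = {x : ⟨x, Eve⟩ ∈ ⟦admired⟧} = {Bob, Cara, Finn, Ivy, Ona, Pat, Uma, Wes}
⟦in front of Pat⟧ = {x : ⟨x, Pat⟩ ∈ ⟦in front of⟧} = {Bob, Eve, Finn, Ona, Uma, Wes, Xiu}
⟦dancer⟧ = {Bob, Cara, Eve, Finn, Pat, Uma, Xiu, Zed}
… ∩ ⟦in Wes⟧ = {Bob, Cara, Eve, Finn, Pat, Uma, Xiu, Zed} ∩ {Bob, Eve, Finn, Ona, Pat, Zed} = {Bob, Eve, Finn, Pat, Zed}
… ∩ ⟦who admired Eve⟧ = {Bob, Eve, Finn, Pat, Zed} ∩ {Bob, Cara, Finn, Ivy, Ona, Pat, Uma, Wes} = {Bob, Finn, Pat}
… ∩ ⟦in front of Pat⟧ = {Bob, Finn, Pat} ∩ {Bob, Eve, Finn, Ona, Uma, Wes, Xiu} = {Bob, Finn}
… ∩ ⟦loud⟧ = {Bob, Finn} ∩ {Bob, Cara, Eve, Ivy, Pat, Uma, Wes, Zed} = {Bob}
So ⟦loud dancer in Wes who admired Eve in front of Pat⟧ = {Bob}.

{Bob}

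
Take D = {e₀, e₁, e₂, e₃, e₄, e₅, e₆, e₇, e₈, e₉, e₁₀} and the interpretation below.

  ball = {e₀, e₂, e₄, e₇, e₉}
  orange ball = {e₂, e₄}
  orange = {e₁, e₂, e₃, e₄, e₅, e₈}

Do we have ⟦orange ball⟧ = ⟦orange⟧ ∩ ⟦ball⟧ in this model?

⟦orange⟧ ∩ ⟦ball⟧ = {e₁, e₂, e₃, e₄, e₅, e₈} ∩ {e₀, e₂, e₄, e₇, e₉} = {e₂, e₄}
Observed ⟦orange ball⟧ = {e₂, e₄}.
These coincide, so the modifier is intersective here.

yes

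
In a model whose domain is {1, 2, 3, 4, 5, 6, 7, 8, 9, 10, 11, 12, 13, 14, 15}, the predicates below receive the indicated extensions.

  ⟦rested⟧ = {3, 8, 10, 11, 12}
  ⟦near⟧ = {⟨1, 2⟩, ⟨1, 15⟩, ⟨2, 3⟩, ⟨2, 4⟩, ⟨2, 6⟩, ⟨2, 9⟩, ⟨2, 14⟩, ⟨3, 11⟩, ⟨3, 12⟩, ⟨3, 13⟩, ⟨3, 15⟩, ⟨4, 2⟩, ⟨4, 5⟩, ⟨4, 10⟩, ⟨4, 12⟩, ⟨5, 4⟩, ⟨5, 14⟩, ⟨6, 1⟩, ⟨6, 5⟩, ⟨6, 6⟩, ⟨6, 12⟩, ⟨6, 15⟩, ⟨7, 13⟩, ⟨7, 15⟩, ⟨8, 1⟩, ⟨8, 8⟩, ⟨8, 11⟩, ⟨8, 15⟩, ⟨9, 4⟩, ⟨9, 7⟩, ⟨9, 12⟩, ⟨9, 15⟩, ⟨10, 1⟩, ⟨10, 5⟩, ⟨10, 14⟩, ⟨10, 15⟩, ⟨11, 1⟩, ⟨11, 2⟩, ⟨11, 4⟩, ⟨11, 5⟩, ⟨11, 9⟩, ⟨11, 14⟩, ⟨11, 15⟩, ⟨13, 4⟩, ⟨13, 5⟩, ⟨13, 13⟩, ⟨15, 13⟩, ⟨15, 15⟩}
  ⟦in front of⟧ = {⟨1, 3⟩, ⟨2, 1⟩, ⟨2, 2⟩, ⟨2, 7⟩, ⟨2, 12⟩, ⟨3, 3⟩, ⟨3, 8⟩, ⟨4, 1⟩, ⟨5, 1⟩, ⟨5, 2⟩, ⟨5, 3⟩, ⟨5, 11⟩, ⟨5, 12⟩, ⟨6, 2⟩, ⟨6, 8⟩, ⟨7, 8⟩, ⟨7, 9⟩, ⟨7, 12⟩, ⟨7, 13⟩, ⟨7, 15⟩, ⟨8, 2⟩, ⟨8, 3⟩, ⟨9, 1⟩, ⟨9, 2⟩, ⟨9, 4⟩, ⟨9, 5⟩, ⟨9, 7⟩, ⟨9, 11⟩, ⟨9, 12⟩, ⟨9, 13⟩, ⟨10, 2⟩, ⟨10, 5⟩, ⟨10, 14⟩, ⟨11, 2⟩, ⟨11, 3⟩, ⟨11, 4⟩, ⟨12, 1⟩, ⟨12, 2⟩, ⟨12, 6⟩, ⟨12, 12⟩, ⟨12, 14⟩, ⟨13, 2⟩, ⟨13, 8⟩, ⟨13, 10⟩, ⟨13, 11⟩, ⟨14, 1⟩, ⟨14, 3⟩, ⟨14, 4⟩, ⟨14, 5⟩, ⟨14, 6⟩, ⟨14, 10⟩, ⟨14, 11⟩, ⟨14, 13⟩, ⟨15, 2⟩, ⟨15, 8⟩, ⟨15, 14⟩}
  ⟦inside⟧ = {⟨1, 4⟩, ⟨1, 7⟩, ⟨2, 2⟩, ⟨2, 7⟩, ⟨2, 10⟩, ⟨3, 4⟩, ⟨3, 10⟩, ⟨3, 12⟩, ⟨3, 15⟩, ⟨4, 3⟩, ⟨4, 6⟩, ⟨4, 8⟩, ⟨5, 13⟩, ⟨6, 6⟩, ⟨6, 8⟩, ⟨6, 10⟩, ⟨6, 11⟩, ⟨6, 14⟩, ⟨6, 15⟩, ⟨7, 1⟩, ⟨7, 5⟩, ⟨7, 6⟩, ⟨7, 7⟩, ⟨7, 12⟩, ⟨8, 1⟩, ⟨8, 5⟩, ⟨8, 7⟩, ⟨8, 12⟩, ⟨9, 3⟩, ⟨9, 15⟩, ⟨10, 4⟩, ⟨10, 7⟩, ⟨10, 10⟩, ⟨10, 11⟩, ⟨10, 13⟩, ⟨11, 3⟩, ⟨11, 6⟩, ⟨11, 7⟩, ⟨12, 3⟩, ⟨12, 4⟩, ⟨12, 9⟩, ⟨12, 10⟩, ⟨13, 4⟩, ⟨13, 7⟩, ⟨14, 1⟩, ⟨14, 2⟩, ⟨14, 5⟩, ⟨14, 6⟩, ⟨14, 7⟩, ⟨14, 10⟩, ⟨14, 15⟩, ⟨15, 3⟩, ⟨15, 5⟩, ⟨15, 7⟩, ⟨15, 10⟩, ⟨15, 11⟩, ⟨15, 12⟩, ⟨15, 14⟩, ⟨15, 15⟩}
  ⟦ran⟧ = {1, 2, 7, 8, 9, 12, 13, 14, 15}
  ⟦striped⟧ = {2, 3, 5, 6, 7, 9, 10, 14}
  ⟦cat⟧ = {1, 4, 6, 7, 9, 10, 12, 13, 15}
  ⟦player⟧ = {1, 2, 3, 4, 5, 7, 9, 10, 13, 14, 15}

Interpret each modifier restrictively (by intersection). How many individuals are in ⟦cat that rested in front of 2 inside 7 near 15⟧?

⟦that rested⟧ = ⟦rested⟧ = {3, 8, 10, 11, 12}
⟦in front of 2⟧ = {x : ⟨x, 2⟩ ∈ ⟦in front of⟧} = {2, 5, 6, 8, 9, 10, 11, 12, 13, 15}
⟦inside 7⟧ = {x : ⟨x, 7⟩ ∈ ⟦inside⟧} = {1, 2, 7, 8, 10, 11, 13, 14, 15}
⟦near 15⟧ = {x : ⟨x, 15⟩ ∈ ⟦near⟧} = {1, 3, 6, 7, 8, 9, 10, 11, 15}
⟦cat⟧ = {1, 4, 6, 7, 9, 10, 12, 13, 15}
… ∩ ⟦that rested⟧ = {1, 4, 6, 7, 9, 10, 12, 13, 15} ∩ {3, 8, 10, 11, 12} = {10, 12}
… ∩ ⟦in front of 2⟧ = {10, 12} ∩ {2, 5, 6, 8, 9, 10, 11, 12, 13, 15} = {10, 12}
… ∩ ⟦inside 7⟧ = {10, 12} ∩ {1, 2, 7, 8, 10, 11, 13, 14, 15} = {10}
… ∩ ⟦near 15⟧ = {10} ∩ {1, 3, 6, 7, 8, 9, 10, 11, 15} = {10}
⟦cat that rested in front of 2 inside 7 near 15⟧ = {10}, so the cardinality is 1.

1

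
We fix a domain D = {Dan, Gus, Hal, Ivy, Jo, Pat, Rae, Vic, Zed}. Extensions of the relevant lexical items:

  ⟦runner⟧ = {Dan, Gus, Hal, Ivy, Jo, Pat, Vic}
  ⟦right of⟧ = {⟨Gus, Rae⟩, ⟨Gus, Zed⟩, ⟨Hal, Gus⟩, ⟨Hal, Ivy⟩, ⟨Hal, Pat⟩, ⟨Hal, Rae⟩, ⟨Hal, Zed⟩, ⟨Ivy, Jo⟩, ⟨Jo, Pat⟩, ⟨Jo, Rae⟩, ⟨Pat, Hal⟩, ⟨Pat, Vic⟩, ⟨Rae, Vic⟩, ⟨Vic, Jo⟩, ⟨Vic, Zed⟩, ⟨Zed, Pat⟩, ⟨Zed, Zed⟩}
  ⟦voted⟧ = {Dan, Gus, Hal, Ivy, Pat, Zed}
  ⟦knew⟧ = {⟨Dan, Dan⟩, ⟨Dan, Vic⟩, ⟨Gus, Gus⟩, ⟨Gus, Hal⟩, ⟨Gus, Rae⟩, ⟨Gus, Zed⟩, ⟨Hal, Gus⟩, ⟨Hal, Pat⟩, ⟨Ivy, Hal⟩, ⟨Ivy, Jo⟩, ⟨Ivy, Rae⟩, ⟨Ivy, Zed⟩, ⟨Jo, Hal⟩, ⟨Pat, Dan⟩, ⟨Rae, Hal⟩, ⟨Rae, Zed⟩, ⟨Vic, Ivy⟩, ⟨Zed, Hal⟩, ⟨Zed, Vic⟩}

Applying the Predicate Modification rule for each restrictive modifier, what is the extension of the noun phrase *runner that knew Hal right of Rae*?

⟦that knew Hal⟧ = {x : ⟨x, Hal⟩ ∈ ⟦knew⟧} = {Gus, Ivy, Jo, Rae, Zed}
⟦right of Rae⟧ = {x : ⟨x, Rae⟩ ∈ ⟦right of⟧} = {Gus, Hal, Jo}
⟦runner⟧ = {Dan, Gus, Hal, Ivy, Jo, Pat, Vic}
… ∩ ⟦that knew Hal⟧ = {Dan, Gus, Hal, Ivy, Jo, Pat, Vic} ∩ {Gus, Ivy, Jo, Rae, Zed} = {Gus, Ivy, Jo}
… ∩ ⟦right of Rae⟧ = {Gus, Ivy, Jo} ∩ {Gus, Hal, Jo} = {Gus, Jo}
So ⟦runner that knew Hal right of Rae⟧ = {Gus, Jo}.

{Gus, Jo}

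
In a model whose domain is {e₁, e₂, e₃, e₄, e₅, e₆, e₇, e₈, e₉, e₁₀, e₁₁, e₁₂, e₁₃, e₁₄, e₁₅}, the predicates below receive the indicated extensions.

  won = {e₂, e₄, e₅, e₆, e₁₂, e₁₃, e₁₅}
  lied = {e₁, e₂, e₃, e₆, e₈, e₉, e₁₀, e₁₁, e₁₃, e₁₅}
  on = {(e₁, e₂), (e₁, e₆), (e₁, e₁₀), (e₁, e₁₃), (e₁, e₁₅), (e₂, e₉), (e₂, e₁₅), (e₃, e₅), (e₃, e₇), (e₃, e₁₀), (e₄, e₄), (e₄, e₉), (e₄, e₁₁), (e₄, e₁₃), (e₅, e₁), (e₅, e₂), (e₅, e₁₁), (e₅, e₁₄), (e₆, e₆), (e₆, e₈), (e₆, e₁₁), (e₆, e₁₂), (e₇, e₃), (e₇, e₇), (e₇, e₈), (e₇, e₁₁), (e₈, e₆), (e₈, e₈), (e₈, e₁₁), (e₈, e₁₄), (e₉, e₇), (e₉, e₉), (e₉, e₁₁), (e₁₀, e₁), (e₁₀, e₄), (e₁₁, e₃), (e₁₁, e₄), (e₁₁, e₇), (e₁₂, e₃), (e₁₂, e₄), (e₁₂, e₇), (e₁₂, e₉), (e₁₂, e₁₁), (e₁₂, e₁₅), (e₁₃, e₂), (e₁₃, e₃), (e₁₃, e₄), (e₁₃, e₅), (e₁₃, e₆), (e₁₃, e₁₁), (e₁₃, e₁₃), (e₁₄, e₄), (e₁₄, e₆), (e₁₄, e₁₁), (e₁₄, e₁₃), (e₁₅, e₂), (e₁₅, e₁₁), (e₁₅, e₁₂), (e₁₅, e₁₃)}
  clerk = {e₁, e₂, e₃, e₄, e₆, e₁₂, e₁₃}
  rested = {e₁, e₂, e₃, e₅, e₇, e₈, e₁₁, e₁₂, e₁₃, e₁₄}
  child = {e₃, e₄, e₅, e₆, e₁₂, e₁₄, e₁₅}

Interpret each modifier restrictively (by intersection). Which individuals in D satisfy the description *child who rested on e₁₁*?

⟦who rested⟧ = ⟦rested⟧ = {e₁, e₂, e₃, e₅, e₇, e₈, e₁₁, e₁₂, e₁₃, e₁₄}
⟦on e₁₁⟧ = {x : ⟨x, e₁₁⟩ ∈ ⟦on⟧} = {e₄, e₅, e₆, e₇, e₈, e₉, e₁₂, e₁₃, e₁₄, e₁₅}
⟦child⟧ = {e₃, e₄, e₅, e₆, e₁₂, e₁₄, e₁₅}
… ∩ ⟦who rested⟧ = {e₃, e₄, e₅, e₆, e₁₂, e₁₄, e₁₅} ∩ {e₁, e₂, e₃, e₅, e₇, e₈, e₁₁, e₁₂, e₁₃, e₁₄} = {e₃, e₅, e₁₂, e₁₄}
… ∩ ⟦on e₁₁⟧ = {e₃, e₅, e₁₂, e₁₄} ∩ {e₄, e₅, e₆, e₇, e₈, e₉, e₁₂, e₁₃, e₁₄, e₁₅} = {e₅, e₁₂, e₁₄}
So ⟦child who rested on e₁₁⟧ = {e₅, e₁₂, e₁₄}.

{e₅, e₁₂, e₁₄}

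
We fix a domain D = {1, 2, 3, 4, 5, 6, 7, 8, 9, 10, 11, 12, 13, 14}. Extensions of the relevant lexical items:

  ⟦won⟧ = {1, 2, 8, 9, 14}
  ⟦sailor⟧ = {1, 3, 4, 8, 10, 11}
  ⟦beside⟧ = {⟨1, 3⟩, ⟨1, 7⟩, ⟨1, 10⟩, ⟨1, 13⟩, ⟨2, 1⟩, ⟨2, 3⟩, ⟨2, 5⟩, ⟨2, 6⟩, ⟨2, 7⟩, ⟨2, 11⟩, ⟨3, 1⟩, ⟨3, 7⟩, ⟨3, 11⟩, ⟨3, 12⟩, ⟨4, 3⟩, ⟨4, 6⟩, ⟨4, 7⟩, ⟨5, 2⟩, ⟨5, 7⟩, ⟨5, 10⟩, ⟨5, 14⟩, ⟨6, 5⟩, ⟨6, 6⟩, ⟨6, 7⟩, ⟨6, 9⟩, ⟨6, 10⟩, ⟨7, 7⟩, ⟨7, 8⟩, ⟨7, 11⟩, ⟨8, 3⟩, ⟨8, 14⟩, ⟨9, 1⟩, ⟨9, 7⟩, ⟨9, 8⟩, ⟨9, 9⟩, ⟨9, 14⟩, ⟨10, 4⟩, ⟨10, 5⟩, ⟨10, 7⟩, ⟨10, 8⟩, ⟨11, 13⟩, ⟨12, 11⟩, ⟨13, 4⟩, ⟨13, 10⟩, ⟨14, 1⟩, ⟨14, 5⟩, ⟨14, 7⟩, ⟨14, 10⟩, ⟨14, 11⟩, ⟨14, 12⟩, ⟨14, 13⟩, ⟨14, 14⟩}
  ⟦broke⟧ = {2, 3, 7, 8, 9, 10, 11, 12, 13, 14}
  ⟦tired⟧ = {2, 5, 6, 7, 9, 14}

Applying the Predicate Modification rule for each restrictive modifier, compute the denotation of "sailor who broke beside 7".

⟦who broke⟧ = ⟦broke⟧ = {2, 3, 7, 8, 9, 10, 11, 12, 13, 14}
⟦beside 7⟧ = {x : ⟨x, 7⟩ ∈ ⟦beside⟧} = {1, 2, 3, 4, 5, 6, 7, 9, 10, 14}
⟦sailor⟧ = {1, 3, 4, 8, 10, 11}
… ∩ ⟦who broke⟧ = {1, 3, 4, 8, 10, 11} ∩ {2, 3, 7, 8, 9, 10, 11, 12, 13, 14} = {3, 8, 10, 11}
… ∩ ⟦beside 7⟧ = {3, 8, 10, 11} ∩ {1, 2, 3, 4, 5, 6, 7, 9, 10, 14} = {3, 10}
So ⟦sailor who broke beside 7⟧ = {3, 10}.

{3, 10}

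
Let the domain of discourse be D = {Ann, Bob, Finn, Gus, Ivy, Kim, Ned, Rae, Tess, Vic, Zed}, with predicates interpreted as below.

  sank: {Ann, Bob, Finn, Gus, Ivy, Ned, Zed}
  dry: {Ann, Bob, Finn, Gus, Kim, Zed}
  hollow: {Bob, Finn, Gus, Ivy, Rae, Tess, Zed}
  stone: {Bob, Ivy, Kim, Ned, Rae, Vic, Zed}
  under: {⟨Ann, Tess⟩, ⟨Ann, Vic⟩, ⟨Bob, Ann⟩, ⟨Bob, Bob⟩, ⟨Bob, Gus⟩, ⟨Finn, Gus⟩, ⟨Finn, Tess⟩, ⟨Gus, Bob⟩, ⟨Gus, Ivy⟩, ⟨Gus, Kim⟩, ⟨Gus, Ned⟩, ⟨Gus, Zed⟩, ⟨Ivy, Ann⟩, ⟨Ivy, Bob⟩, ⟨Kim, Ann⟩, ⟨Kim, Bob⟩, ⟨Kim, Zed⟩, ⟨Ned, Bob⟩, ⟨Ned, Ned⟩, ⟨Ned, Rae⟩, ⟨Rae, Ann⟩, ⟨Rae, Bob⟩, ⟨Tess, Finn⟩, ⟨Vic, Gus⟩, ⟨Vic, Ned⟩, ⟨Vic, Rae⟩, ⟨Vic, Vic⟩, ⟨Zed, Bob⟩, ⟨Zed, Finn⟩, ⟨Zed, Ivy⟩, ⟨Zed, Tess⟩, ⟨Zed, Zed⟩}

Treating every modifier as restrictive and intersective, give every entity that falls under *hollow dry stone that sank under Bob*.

⟦that sank⟧ = ⟦sank⟧ = {Ann, Bob, Finn, Gus, Ivy, Ned, Zed}
⟦under Bob⟧ = {x : ⟨x, Bob⟩ ∈ ⟦under⟧} = {Bob, Gus, Ivy, Kim, Ned, Rae, Zed}
⟦stone⟧ = {Bob, Ivy, Kim, Ned, Rae, Vic, Zed}
… ∩ ⟦that sank⟧ = {Bob, Ivy, Kim, Ned, Rae, Vic, Zed} ∩ {Ann, Bob, Finn, Gus, Ivy, Ned, Zed} = {Bob, Ivy, Ned, Zed}
… ∩ ⟦under Bob⟧ = {Bob, Ivy, Ned, Zed} ∩ {Bob, Gus, Ivy, Kim, Ned, Rae, Zed} = {Bob, Ivy, Ned, Zed}
… ∩ ⟦hollow⟧ = {Bob, Ivy, Ned, Zed} ∩ {Bob, Finn, Gus, Ivy, Rae, Tess, Zed} = {Bob, Ivy, Zed}
… ∩ ⟦dry⟧ = {Bob, Ivy, Zed} ∩ {Ann, Bob, Finn, Gus, Kim, Zed} = {Bob, Zed}
So ⟦hollow dry stone that sank under Bob⟧ = {Bob, Zed}.

{Bob, Zed}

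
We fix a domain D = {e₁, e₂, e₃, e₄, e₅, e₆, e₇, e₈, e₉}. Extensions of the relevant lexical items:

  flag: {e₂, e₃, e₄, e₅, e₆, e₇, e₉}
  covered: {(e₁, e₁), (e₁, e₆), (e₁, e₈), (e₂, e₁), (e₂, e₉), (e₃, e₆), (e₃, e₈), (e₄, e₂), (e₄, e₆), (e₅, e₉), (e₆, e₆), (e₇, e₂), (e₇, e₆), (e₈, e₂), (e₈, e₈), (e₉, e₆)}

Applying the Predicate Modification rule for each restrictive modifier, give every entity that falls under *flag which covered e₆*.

⟦which covered e₆⟧ = {x : ⟨x, e₆⟩ ∈ ⟦covered⟧} = {e₁, e₃, e₄, e₆, e₇, e₉}
⟦flag⟧ = {e₂, e₃, e₄, e₅, e₆, e₇, e₉}
… ∩ ⟦which covered e₆⟧ = {e₂, e₃, e₄, e₅, e₆, e₇, e₉} ∩ {e₁, e₃, e₄, e₆, e₇, e₉} = {e₃, e₄, e₆, e₇, e₉}
So ⟦flag which covered e₆⟧ = {e₃, e₄, e₆, e₇, e₉}.

{e₃, e₄, e₆, e₇, e₉}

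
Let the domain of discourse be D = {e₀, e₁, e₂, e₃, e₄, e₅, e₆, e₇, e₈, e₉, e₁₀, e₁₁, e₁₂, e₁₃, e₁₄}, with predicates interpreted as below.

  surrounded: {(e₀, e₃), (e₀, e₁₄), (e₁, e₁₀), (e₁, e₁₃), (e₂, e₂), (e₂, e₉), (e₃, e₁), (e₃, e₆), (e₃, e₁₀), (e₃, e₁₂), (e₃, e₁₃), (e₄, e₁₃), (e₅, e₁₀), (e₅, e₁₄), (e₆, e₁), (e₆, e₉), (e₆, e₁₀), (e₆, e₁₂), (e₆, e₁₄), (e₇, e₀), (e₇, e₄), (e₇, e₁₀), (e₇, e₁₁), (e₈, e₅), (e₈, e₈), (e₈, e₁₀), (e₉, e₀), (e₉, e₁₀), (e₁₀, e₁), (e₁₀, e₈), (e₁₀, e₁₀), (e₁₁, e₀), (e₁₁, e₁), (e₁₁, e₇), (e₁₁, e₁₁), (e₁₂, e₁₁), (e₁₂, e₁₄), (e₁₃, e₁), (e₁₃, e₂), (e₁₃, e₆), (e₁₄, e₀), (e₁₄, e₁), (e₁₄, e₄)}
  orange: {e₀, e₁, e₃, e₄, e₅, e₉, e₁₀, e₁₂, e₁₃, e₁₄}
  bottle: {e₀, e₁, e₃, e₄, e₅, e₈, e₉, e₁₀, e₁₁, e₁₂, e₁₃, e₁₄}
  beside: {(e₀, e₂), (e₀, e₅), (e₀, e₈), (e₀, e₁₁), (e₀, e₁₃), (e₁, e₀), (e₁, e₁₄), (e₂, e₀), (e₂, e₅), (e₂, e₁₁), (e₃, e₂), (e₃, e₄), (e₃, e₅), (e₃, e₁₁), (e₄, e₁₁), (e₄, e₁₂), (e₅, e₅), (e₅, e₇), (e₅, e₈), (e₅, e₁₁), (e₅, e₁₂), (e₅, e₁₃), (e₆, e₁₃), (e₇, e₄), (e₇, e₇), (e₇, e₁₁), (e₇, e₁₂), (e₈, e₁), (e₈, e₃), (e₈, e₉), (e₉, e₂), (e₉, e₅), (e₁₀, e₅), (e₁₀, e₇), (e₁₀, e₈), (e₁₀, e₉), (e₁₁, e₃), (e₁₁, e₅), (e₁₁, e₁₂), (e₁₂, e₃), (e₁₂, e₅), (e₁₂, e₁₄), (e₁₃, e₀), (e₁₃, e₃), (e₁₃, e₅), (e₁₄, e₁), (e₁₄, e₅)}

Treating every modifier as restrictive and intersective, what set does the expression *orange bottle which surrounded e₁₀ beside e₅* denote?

{e₃, e₅, e₉, e₁₀}

⟦which surrounded e₁₀⟧ = {x : ⟨x, e₁₀⟩ ∈ ⟦surrounded⟧} = {e₁, e₃, e₅, e₆, e₇, e₈, e₉, e₁₀}
⟦beside e₅⟧ = {x : ⟨x, e₅⟩ ∈ ⟦beside⟧} = {e₀, e₂, e₃, e₅, e₉, e₁₀, e₁₁, e₁₂, e₁₃, e₁₄}
⟦bottle⟧ = {e₀, e₁, e₃, e₄, e₅, e₈, e₉, e₁₀, e₁₁, e₁₂, e₁₃, e₁₄}
… ∩ ⟦which surrounded e₁₀⟧ = {e₀, e₁, e₃, e₄, e₅, e₈, e₉, e₁₀, e₁₁, e₁₂, e₁₃, e₁₄} ∩ {e₁, e₃, e₅, e₆, e₇, e₈, e₉, e₁₀} = {e₁, e₃, e₅, e₈, e₉, e₁₀}
… ∩ ⟦beside e₅⟧ = {e₁, e₃, e₅, e₈, e₉, e₁₀} ∩ {e₀, e₂, e₃, e₅, e₉, e₁₀, e₁₁, e₁₂, e₁₃, e₁₄} = {e₃, e₅, e₉, e₁₀}
… ∩ ⟦orange⟧ = {e₃, e₅, e₉, e₁₀} ∩ {e₀, e₁, e₃, e₄, e₅, e₉, e₁₀, e₁₂, e₁₃, e₁₄} = {e₃, e₅, e₉, e₁₀}
So ⟦orange bottle which surrounded e₁₀ beside e₅⟧ = {e₃, e₅, e₉, e₁₀}.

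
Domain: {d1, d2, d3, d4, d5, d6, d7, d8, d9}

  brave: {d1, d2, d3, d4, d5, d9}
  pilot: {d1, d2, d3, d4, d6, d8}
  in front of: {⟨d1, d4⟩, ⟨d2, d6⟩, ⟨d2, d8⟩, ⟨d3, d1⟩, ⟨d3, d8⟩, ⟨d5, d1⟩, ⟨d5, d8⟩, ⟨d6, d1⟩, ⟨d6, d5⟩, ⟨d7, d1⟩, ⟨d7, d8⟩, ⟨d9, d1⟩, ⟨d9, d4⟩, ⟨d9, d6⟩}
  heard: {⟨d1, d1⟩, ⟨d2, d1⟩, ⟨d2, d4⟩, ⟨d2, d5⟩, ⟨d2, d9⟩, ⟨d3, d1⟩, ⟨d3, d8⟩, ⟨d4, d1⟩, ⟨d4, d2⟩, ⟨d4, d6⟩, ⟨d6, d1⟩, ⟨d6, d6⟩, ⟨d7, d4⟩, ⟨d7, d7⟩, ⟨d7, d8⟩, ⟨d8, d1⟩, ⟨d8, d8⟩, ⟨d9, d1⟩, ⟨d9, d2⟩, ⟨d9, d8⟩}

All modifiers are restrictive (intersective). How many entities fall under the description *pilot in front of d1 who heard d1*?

2

⟦in front of d1⟧ = {x : ⟨x, d1⟩ ∈ ⟦in front of⟧} = {d3, d5, d6, d7, d9}
⟦who heard d1⟧ = {x : ⟨x, d1⟩ ∈ ⟦heard⟧} = {d1, d2, d3, d4, d6, d8, d9}
⟦pilot⟧ = {d1, d2, d3, d4, d6, d8}
… ∩ ⟦in front of d1⟧ = {d1, d2, d3, d4, d6, d8} ∩ {d3, d5, d6, d7, d9} = {d3, d6}
… ∩ ⟦who heard d1⟧ = {d3, d6} ∩ {d1, d2, d3, d4, d6, d8, d9} = {d3, d6}
⟦pilot in front of d1 who heard d1⟧ = {d3, d6}, so the cardinality is 2.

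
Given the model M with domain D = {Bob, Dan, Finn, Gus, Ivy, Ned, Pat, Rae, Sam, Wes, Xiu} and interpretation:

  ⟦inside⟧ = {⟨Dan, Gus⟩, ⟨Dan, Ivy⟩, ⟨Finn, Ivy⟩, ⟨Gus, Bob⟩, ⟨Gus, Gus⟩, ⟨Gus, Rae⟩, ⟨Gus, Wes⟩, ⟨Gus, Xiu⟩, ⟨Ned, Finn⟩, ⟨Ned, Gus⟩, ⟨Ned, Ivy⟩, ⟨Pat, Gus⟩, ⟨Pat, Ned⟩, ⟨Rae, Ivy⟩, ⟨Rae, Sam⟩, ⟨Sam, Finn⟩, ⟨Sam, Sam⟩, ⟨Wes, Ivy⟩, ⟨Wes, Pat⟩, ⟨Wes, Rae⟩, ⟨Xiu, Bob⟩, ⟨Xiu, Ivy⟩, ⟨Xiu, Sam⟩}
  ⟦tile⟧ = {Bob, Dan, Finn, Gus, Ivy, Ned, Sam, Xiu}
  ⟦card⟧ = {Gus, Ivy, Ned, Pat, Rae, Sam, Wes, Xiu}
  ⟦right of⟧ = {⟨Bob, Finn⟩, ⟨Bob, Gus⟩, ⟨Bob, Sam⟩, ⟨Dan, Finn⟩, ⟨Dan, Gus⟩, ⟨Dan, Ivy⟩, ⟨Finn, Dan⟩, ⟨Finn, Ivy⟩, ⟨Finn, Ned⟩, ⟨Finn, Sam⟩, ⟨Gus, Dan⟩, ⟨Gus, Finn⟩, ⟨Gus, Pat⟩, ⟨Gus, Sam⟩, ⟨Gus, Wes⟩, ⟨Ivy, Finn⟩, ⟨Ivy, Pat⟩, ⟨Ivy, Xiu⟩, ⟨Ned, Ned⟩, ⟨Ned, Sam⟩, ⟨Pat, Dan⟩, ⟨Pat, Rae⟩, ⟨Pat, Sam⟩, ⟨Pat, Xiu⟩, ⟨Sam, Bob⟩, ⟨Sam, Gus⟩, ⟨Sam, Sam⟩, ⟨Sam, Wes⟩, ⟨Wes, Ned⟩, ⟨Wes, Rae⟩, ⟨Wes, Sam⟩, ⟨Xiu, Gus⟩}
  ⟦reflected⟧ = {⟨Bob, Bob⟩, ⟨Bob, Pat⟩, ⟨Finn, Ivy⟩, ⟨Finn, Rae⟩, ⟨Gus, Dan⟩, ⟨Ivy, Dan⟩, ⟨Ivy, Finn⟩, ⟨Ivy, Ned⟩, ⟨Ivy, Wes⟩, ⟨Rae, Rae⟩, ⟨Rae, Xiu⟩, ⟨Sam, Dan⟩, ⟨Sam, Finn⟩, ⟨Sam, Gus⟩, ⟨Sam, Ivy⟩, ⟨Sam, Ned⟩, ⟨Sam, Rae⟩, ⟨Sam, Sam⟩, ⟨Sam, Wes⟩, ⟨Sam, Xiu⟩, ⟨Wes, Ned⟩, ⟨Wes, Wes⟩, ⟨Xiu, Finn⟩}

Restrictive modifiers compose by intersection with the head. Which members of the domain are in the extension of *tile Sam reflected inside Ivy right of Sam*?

{Finn, Ned}

⟦Sam reflected⟧ = {x : ⟨Sam, x⟩ ∈ ⟦reflected⟧} = {Dan, Finn, Gus, Ivy, Ned, Rae, Sam, Wes, Xiu}
⟦inside Ivy⟧ = {x : ⟨x, Ivy⟩ ∈ ⟦inside⟧} = {Dan, Finn, Ned, Rae, Wes, Xiu}
⟦right of Sam⟧ = {x : ⟨x, Sam⟩ ∈ ⟦right of⟧} = {Bob, Finn, Gus, Ned, Pat, Sam, Wes}
⟦tile⟧ = {Bob, Dan, Finn, Gus, Ivy, Ned, Sam, Xiu}
… ∩ ⟦Sam reflected⟧ = {Bob, Dan, Finn, Gus, Ivy, Ned, Sam, Xiu} ∩ {Dan, Finn, Gus, Ivy, Ned, Rae, Sam, Wes, Xiu} = {Dan, Finn, Gus, Ivy, Ned, Sam, Xiu}
… ∩ ⟦inside Ivy⟧ = {Dan, Finn, Gus, Ivy, Ned, Sam, Xiu} ∩ {Dan, Finn, Ned, Rae, Wes, Xiu} = {Dan, Finn, Ned, Xiu}
… ∩ ⟦right of Sam⟧ = {Dan, Finn, Ned, Xiu} ∩ {Bob, Finn, Gus, Ned, Pat, Sam, Wes} = {Finn, Ned}
So ⟦tile Sam reflected inside Ivy right of Sam⟧ = {Finn, Ned}.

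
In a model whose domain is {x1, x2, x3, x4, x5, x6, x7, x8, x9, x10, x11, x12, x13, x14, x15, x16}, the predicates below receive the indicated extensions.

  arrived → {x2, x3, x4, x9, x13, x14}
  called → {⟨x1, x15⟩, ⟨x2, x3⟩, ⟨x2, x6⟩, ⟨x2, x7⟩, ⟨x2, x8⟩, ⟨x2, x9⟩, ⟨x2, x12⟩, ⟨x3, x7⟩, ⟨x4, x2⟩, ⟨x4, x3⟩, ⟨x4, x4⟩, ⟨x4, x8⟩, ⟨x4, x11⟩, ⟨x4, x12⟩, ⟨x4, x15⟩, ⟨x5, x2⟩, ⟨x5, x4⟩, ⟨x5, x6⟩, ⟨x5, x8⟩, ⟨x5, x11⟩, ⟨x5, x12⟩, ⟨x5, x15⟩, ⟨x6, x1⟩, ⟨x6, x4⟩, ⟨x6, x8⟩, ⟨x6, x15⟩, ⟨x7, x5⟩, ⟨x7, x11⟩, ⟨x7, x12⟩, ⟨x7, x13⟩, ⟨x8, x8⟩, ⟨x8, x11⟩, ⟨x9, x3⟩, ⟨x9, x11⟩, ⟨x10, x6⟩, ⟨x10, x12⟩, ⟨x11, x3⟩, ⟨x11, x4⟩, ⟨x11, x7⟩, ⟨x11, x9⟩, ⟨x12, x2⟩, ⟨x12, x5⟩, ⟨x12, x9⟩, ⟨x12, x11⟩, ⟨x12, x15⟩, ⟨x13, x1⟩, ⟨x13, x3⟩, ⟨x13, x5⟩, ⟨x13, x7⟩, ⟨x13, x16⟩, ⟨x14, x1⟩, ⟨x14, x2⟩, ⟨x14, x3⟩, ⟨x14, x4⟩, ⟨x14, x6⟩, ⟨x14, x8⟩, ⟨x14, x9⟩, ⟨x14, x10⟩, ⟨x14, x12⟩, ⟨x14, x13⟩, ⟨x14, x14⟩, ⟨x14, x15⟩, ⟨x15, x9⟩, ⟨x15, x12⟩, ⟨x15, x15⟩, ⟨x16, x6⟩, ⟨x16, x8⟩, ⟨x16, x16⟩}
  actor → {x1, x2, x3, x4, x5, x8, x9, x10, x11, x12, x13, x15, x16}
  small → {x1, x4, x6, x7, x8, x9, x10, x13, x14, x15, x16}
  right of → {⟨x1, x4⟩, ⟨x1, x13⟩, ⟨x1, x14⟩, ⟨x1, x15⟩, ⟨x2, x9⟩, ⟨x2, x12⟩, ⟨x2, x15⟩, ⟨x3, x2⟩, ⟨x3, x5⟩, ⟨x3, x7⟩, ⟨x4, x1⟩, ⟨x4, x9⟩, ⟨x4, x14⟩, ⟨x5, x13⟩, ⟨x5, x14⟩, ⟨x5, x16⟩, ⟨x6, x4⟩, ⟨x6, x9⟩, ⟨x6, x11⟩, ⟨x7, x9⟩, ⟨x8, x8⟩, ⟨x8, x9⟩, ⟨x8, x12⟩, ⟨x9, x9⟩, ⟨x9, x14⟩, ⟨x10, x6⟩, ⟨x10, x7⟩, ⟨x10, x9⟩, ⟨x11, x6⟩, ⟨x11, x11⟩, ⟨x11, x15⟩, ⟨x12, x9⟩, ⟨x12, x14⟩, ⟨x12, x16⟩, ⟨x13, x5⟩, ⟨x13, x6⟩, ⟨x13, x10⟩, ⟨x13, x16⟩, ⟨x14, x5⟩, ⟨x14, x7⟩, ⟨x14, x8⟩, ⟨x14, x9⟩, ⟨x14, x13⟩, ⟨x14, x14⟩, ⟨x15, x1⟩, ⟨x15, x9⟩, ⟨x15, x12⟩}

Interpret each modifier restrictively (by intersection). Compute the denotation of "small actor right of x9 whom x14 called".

{x4, x8, x9, x10, x15}

⟦right of x9⟧ = {x : ⟨x, x9⟩ ∈ ⟦right of⟧} = {x2, x4, x6, x7, x8, x9, x10, x12, x14, x15}
⟦whom x14 called⟧ = {x : ⟨x14, x⟩ ∈ ⟦called⟧} = {x1, x2, x3, x4, x6, x8, x9, x10, x12, x13, x14, x15}
⟦actor⟧ = {x1, x2, x3, x4, x5, x8, x9, x10, x11, x12, x13, x15, x16}
… ∩ ⟦right of x9⟧ = {x1, x2, x3, x4, x5, x8, x9, x10, x11, x12, x13, x15, x16} ∩ {x2, x4, x6, x7, x8, x9, x10, x12, x14, x15} = {x2, x4, x8, x9, x10, x12, x15}
… ∩ ⟦whom x14 called⟧ = {x2, x4, x8, x9, x10, x12, x15} ∩ {x1, x2, x3, x4, x6, x8, x9, x10, x12, x13, x14, x15} = {x2, x4, x8, x9, x10, x12, x15}
… ∩ ⟦small⟧ = {x2, x4, x8, x9, x10, x12, x15} ∩ {x1, x4, x6, x7, x8, x9, x10, x13, x14, x15, x16} = {x4, x8, x9, x10, x15}
So ⟦small actor right of x9 whom x14 called⟧ = {x4, x8, x9, x10, x15}.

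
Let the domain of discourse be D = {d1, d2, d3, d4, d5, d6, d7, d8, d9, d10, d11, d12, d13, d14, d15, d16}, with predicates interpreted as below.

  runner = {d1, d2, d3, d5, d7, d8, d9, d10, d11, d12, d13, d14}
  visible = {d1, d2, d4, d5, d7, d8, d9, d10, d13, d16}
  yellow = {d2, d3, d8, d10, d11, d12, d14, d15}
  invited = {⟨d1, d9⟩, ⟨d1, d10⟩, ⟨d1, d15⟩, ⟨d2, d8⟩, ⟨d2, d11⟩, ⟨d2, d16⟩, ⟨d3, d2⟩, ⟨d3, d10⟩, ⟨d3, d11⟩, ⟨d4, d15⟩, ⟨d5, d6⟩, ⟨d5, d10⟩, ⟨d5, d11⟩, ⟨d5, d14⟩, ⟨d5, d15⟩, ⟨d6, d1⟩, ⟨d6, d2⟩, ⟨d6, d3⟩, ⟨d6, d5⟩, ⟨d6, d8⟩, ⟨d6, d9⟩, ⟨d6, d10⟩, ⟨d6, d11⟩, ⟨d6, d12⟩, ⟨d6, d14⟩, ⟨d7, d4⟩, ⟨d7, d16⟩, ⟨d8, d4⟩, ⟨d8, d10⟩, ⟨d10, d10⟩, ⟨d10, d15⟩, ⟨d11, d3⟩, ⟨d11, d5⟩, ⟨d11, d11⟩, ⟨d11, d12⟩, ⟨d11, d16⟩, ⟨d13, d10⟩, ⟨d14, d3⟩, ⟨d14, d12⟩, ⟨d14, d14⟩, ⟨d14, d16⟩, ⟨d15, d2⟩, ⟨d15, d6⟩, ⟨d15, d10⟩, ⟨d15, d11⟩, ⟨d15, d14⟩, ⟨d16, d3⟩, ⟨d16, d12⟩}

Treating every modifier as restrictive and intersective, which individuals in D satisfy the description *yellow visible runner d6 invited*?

⟦d6 invited⟧ = {x : ⟨d6, x⟩ ∈ ⟦invited⟧} = {d1, d2, d3, d5, d8, d9, d10, d11, d12, d14}
⟦runner⟧ = {d1, d2, d3, d5, d7, d8, d9, d10, d11, d12, d13, d14}
… ∩ ⟦d6 invited⟧ = {d1, d2, d3, d5, d7, d8, d9, d10, d11, d12, d13, d14} ∩ {d1, d2, d3, d5, d8, d9, d10, d11, d12, d14} = {d1, d2, d3, d5, d8, d9, d10, d11, d12, d14}
… ∩ ⟦yellow⟧ = {d1, d2, d3, d5, d8, d9, d10, d11, d12, d14} ∩ {d2, d3, d8, d10, d11, d12, d14, d15} = {d2, d3, d8, d10, d11, d12, d14}
… ∩ ⟦visible⟧ = {d2, d3, d8, d10, d11, d12, d14} ∩ {d1, d2, d4, d5, d7, d8, d9, d10, d13, d16} = {d2, d8, d10}
So ⟦yellow visible runner d6 invited⟧ = {d2, d8, d10}.

{d2, d8, d10}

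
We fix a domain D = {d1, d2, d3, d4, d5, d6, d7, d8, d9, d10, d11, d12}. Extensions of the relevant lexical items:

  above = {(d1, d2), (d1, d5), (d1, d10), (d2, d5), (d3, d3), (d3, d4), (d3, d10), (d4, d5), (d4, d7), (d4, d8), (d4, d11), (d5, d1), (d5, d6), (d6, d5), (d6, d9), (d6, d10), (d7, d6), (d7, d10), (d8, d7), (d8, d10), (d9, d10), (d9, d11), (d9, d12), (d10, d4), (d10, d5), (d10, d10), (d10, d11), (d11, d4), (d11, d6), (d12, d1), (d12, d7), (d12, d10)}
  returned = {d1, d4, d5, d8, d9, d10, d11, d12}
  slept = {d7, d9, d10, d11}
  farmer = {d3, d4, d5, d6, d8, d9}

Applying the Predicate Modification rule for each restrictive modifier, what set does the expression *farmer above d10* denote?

⟦above d10⟧ = {x : ⟨x, d10⟩ ∈ ⟦above⟧} = {d1, d3, d6, d7, d8, d9, d10, d12}
⟦farmer⟧ = {d3, d4, d5, d6, d8, d9}
… ∩ ⟦above d10⟧ = {d3, d4, d5, d6, d8, d9} ∩ {d1, d3, d6, d7, d8, d9, d10, d12} = {d3, d6, d8, d9}
So ⟦farmer above d10⟧ = {d3, d6, d8, d9}.

{d3, d6, d8, d9}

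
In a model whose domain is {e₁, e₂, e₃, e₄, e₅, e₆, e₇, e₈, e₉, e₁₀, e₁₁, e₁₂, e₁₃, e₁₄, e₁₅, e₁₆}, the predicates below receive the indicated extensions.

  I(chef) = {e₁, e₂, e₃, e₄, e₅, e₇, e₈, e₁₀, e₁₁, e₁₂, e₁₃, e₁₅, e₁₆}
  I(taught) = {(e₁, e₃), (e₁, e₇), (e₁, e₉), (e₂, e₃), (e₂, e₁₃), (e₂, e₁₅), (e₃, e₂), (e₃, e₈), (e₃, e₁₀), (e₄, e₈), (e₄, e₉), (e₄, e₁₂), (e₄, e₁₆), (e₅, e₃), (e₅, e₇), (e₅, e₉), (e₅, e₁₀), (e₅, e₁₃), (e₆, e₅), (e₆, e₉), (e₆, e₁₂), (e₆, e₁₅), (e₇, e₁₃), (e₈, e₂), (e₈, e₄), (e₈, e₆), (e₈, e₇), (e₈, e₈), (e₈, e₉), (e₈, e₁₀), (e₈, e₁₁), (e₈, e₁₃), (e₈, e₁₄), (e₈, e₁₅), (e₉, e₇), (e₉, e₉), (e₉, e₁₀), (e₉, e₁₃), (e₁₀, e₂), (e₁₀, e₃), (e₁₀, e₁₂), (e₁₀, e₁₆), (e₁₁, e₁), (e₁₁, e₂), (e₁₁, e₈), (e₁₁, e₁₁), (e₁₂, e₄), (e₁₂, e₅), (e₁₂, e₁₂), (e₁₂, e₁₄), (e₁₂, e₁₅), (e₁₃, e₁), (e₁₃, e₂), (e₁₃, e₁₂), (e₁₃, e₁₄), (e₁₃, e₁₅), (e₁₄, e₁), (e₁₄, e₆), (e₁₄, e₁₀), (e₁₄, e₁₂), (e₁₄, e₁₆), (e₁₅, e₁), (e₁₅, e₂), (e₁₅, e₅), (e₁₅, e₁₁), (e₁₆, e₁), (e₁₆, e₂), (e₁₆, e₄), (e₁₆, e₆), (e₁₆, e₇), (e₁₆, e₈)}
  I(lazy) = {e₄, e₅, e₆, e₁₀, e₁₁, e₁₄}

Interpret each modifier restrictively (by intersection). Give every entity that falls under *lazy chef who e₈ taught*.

{e₄, e₁₀, e₁₁}

⟦who e₈ taught⟧ = {x : ⟨e₈, x⟩ ∈ ⟦taught⟧} = {e₂, e₄, e₆, e₇, e₈, e₉, e₁₀, e₁₁, e₁₃, e₁₄, e₁₅}
⟦chef⟧ = {e₁, e₂, e₃, e₄, e₅, e₇, e₈, e₁₀, e₁₁, e₁₂, e₁₃, e₁₅, e₁₆}
… ∩ ⟦who e₈ taught⟧ = {e₁, e₂, e₃, e₄, e₅, e₇, e₈, e₁₀, e₁₁, e₁₂, e₁₃, e₁₅, e₁₆} ∩ {e₂, e₄, e₆, e₇, e₈, e₉, e₁₀, e₁₁, e₁₃, e₁₄, e₁₅} = {e₂, e₄, e₇, e₈, e₁₀, e₁₁, e₁₃, e₁₅}
… ∩ ⟦lazy⟧ = {e₂, e₄, e₇, e₈, e₁₀, e₁₁, e₁₃, e₁₅} ∩ {e₄, e₅, e₆, e₁₀, e₁₁, e₁₄} = {e₄, e₁₀, e₁₁}
So ⟦lazy chef who e₈ taught⟧ = {e₄, e₁₀, e₁₁}.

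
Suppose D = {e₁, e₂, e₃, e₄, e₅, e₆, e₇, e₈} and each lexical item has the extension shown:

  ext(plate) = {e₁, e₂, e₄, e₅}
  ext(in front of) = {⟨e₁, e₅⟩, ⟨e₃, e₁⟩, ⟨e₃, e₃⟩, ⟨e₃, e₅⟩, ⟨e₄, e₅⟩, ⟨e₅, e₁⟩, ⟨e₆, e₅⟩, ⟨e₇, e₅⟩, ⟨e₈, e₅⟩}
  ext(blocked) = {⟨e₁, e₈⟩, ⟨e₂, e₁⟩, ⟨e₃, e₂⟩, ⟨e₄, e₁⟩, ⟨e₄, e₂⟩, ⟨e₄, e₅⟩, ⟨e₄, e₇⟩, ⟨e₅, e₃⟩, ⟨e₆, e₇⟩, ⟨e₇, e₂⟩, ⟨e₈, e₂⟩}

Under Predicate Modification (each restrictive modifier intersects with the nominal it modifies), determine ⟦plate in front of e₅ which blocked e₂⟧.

{e₄}

⟦in front of e₅⟧ = {x : ⟨x, e₅⟩ ∈ ⟦in front of⟧} = {e₁, e₃, e₄, e₆, e₇, e₈}
⟦which blocked e₂⟧ = {x : ⟨x, e₂⟩ ∈ ⟦blocked⟧} = {e₃, e₄, e₇, e₈}
⟦plate⟧ = {e₁, e₂, e₄, e₅}
… ∩ ⟦in front of e₅⟧ = {e₁, e₂, e₄, e₅} ∩ {e₁, e₃, e₄, e₆, e₇, e₈} = {e₁, e₄}
… ∩ ⟦which blocked e₂⟧ = {e₁, e₄} ∩ {e₃, e₄, e₇, e₈} = {e₄}
So ⟦plate in front of e₅ which blocked e₂⟧ = {e₄}.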